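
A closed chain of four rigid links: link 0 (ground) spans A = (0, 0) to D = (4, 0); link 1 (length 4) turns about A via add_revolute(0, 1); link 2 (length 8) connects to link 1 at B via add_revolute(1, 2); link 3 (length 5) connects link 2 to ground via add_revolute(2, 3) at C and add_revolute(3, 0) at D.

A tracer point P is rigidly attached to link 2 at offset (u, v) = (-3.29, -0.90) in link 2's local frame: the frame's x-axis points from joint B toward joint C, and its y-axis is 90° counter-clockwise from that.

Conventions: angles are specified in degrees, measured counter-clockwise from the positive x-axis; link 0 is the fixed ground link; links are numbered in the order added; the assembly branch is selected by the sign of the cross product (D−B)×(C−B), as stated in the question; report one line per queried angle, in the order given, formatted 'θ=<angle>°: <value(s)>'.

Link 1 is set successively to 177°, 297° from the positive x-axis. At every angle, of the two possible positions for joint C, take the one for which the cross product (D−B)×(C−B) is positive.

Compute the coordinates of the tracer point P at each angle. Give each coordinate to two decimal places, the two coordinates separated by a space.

A=(0,0), D=(4.00,0)
θ=177°: B = A + 4.00·(cos177°, sin177°) = (-3.9945, 0.2093)
θ=177°: |BD| = 7.9973
θ=177°: circle(B,8.00) ∩ circle(D,5.00): a=6.4370, h=4.7503
θ=177°:   candidates: C₊=(2.5646,4.7895) cross=37.989; C₋=(2.3159,-4.7078) cross=-37.989
θ=177°:   branch + wants cross > 0 → take C=(2.5646,4.7895) (cross=37.989)
θ=177°: ex = (C−B)/|BC| = (0.8199,0.5725); ey = (-0.5725,0.8199)
θ=177°: P = B + -3.29·ex + -0.90·ey = (-6.1767,-2.4122)
θ=297°: B = A + 4.00·(cos297°, sin297°) = (1.8160, -3.5640)
θ=297°: |BD| = 4.1800
θ=297°: circle(B,8.00) ∩ circle(D,5.00): a=6.7551, h=4.2859
θ=297°:   candidates: C₊=(1.6912,4.4350) cross=17.915; C₋=(8.9998,-0.0437) cross=-17.915
θ=297°:   branch + wants cross > 0 → take C=(1.6912,4.4350) (cross=17.915)
θ=297°: ex = (C−B)/|BC| = (-0.0156,0.9999); ey = (-0.9999,-0.0156)
θ=297°: P = B + -3.29·ex + -0.90·ey = (2.7672,-6.8396)

θ=177°: -6.18 -2.41
θ=297°: 2.77 -6.84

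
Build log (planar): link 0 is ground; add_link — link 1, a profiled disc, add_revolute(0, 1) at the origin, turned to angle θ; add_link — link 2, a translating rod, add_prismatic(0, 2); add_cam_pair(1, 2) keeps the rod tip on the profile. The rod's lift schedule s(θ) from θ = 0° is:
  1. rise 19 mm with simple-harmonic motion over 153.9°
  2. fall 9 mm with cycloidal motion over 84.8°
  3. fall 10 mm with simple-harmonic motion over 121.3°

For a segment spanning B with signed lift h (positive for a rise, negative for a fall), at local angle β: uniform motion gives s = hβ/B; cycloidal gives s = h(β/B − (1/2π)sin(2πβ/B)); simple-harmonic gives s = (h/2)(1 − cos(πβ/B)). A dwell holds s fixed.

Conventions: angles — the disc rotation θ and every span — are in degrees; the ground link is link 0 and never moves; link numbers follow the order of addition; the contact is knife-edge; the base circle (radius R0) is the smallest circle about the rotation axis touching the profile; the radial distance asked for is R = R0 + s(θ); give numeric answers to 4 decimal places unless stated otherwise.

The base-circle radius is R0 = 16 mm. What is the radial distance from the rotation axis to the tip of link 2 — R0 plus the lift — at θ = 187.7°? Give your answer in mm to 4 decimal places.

seg 1 [0°–153.9°] simple-harmonic, h=19: full span → s += 19 → s = 19.0000
seg 2 [153.9°–238.7°] cycloidal, h=-9: θ=187.7° here. β=33.8, B=84.8. -9·(0.3986 − sin(2π·0.3986)/(2π)) = -2.7351 → s = 16.2649
R = R0 + s = 16 + 16.2649 = 32.2649

32.2649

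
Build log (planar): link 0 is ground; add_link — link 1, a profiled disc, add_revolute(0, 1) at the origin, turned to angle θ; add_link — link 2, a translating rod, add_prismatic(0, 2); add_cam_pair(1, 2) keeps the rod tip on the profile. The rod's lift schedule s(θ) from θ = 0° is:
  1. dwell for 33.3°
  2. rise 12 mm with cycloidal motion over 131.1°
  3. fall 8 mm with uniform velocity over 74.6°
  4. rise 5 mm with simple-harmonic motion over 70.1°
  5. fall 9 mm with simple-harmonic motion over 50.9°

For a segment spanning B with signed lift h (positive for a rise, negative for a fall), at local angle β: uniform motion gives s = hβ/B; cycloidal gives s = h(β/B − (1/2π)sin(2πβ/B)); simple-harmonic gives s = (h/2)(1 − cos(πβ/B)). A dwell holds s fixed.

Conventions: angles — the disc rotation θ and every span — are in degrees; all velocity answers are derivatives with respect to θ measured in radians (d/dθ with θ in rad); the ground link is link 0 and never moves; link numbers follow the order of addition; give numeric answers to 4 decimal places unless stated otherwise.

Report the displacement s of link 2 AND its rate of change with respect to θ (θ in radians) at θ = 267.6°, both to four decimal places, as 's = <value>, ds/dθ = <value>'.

seg 1 [0°–33.3°] dwell: s stays 0.0000
seg 2 [33.3°–164.4°] cycloidal, h=12: full span → s += 12 → s = 12.0000
seg 3 [164.4°–239°] uniform, h=-8: full span → s += -8 → s = 4.0000
seg 4 [239°–309.1°] simple-harmonic, h=5: θ=267.6° here. β=28.6, B=70.1. 5/2·(1 − cos(π·0.4080)) = 1.7874 → s = 5.7874
velocity in seg [239°–309.1°] (simple-harmonic), θ in radians: β = 28.6° = 0.4992 rad, B = 70.1° = 1.2235 rad; ds/dθ = (πh/(2B)) sin(πβ/B) = (π·5/(2·1.2235)) sin(π·0.4080) = 6.153070 mm/rad

s = 5.7874, ds/dθ = 6.1531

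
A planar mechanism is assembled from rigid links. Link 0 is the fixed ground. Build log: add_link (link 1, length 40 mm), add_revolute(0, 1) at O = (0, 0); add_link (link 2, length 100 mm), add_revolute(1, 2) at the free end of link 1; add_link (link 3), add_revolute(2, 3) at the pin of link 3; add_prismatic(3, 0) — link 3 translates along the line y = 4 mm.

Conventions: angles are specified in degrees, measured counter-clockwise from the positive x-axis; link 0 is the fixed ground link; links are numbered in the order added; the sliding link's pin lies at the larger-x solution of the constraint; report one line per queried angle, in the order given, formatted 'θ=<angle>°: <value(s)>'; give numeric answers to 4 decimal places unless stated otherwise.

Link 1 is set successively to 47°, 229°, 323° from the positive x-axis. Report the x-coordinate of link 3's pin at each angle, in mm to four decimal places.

geometry: r = 40 mm, L = 100 mm, e = 4 mm
θ=47°: crank pin P = (r cos θ, r sin θ) = (27.279934, 29.254148)
θ=47°: h = r sin θ − e = 29.254148 − 4 = 25.254148
θ=47°: x = r cos θ + √(L² − h²) = 27.279934 + 96.758607 = 124.038541
θ=229°: crank pin P = (r cos θ, r sin θ) = (-26.242361, -30.188383)
θ=229°: h = r sin θ − e = -30.188383 − 4 = -34.188383
θ=229°: x = r cos θ + √(L² − h²) = -26.242361 + 93.974222 = 67.731861
θ=323°: crank pin P = (r cos θ, r sin θ) = (31.945420, -24.072601)
θ=323°: h = r sin θ − e = -24.072601 − 4 = -28.072601
θ=323°: x = r cos θ + √(L² − h²) = 31.945420 + 95.978795 = 127.924215

θ=47°: 124.0385
θ=229°: 67.7319
θ=323°: 127.9242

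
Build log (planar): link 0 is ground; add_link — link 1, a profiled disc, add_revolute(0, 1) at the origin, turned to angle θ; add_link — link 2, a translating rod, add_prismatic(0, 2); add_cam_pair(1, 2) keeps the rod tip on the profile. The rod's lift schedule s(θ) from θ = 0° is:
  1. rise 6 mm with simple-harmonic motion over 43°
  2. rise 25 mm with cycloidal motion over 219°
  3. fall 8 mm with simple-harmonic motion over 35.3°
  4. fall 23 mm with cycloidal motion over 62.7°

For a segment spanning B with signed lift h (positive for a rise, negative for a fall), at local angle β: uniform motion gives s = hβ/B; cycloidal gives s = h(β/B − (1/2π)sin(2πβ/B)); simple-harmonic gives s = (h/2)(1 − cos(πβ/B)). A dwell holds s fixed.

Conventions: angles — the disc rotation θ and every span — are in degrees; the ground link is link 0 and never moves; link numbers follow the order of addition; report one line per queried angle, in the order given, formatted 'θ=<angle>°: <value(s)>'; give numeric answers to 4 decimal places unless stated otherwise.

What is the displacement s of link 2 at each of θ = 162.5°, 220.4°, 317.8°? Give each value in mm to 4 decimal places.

seg 1 [0°–43°] simple-harmonic, h=6: full span → s += 6 → s = 6.0000
seg 2 [43°–262°] cycloidal, h=25: θ=162.5° here. β=119.5, B=219. 25·(0.5457 − sin(2π·0.5457)/(2π)) = 14.7675 → s = 20.7675
seg 2 [43°–262°] cycloidal, h=25: θ=220.4° here. β=177.4, B=219. 25·(0.8100 − sin(2π·0.8100)/(2π)) = 23.9502 → s = 29.9502
seg 2 [43°–262°] cycloidal, h=25: full span → s += 25 → s = 31.0000
seg 3 [262°–297.3°] simple-harmonic, h=-8: full span → s += -8 → s = 23.0000
seg 4 [297.3°–360°] cycloidal, h=-23: θ=317.8° here. β=20.5, B=62.7. -23·(0.3270 − sin(2π·0.3270)/(2π)) = -4.2790 → s = 18.7210

θ=162.5°: 20.7675
θ=220.4°: 29.9502
θ=317.8°: 18.7210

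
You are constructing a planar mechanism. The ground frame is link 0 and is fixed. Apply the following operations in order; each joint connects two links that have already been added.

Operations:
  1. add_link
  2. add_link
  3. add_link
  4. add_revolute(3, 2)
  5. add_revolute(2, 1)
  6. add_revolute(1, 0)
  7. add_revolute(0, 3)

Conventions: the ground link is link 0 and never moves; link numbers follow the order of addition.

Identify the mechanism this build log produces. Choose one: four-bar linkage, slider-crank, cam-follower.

links: 4 (incl. ground); joints: 4 revolute, 0 prismatic, 0 higher (cam) pair, forming one closed loop
4 links in a single 4R loop → four-bar linkage

four-bar linkage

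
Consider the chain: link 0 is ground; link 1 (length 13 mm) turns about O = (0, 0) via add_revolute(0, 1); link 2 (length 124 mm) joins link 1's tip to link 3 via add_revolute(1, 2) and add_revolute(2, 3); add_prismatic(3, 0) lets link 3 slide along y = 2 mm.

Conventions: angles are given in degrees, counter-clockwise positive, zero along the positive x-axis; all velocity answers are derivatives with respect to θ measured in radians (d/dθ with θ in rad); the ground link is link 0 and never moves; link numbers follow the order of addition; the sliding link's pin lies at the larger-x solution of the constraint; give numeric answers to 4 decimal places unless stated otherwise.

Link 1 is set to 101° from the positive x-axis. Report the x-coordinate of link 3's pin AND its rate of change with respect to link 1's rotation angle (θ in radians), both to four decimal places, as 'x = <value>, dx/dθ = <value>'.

geometry: r = 13 mm, L = 124 mm, e = 2 mm
crank pin P = (r cos θ, r sin θ) = (-2.480517, 12.761153)
h = r sin θ − e = 12.761153 − 2 = 10.761153
x = r cos θ + √(L² − h²) = -2.480517 + 123.532172 = 121.051655
dx/dθ = −r sin θ − h·r cos θ/√(L² − h²) (θ in radians; h = 10.761153) = -12.545070

x = 121.0517, dx/dθ = -12.5451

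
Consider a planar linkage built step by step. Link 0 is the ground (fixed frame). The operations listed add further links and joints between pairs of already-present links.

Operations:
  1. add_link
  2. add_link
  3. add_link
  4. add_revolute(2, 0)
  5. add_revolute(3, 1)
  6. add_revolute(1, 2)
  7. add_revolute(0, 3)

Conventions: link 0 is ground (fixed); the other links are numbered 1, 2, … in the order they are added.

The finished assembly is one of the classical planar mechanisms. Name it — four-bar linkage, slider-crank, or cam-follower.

links: 4 (incl. ground); joints: 4 revolute, 0 prismatic, 0 higher (cam) pair, forming one closed loop
4 links in a single 4R loop → four-bar linkage

four-bar linkage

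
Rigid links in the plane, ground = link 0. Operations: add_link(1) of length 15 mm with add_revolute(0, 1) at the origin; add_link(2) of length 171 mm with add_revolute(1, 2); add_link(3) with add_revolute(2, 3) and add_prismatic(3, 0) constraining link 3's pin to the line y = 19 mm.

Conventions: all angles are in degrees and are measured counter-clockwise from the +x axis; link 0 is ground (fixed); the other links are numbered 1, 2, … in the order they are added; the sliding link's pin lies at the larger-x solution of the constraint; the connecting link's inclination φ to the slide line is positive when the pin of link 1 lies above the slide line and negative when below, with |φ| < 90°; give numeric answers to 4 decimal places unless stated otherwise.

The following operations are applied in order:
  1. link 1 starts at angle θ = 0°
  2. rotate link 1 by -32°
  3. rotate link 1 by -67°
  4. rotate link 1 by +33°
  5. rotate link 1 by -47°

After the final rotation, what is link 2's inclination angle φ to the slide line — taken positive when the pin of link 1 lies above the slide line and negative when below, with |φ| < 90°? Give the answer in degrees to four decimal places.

geometry: r = 15 mm, L = 171 mm, e = 19 mm; θ starts at 0°
rotate link 1 by -32°: θ ← 0° -32° = -32°
rotate link 1 by -67°: θ ← -32° -67° = -99°
rotate link 1 by +33°: θ ← -99° +33° = -66°
rotate link 1 by -47°: θ ← -66° -47° = -113°
h = r sin θ − e = -13.807573 − 19 = -32.807573
sin φ = h / L = -32.807573 / 171 = -0.19185715
φ = arcsin(-0.19185715) = -11.061185°

-11.0612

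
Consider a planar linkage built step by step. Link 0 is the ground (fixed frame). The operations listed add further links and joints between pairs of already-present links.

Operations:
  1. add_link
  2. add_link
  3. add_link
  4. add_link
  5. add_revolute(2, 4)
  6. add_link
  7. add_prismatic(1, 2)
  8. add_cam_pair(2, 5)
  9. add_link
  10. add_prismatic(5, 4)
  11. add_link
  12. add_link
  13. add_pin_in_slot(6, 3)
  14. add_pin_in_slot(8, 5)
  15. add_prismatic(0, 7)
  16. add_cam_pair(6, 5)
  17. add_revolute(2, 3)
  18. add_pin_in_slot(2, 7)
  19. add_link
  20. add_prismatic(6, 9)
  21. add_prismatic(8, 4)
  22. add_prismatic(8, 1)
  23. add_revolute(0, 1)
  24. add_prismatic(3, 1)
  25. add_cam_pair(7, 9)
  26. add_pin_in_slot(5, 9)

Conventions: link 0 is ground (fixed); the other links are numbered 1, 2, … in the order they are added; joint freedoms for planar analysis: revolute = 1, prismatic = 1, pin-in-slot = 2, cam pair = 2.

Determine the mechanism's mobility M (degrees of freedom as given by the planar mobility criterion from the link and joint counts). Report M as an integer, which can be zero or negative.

L=1 J1=0 J2=0
add link → L=2 J1=0 J2=0
add link → L=3 J1=0 J2=0
add link → L=4 J1=0 J2=0
add link → L=5 J1=0 J2=0
R@2,4 dof=1 J1 → L=5 J1=1 J2=0
add link → L=6 J1=1 J2=0
P@1,2 dof=1 J1 → L=6 J1=2 J2=0
C@2,5 dof=2 J2 → L=6 J1=2 J2=1
add link → L=7 J1=2 J2=1
P@5,4 dof=1 J1 → L=7 J1=3 J2=1
add link → L=8 J1=3 J2=1
add link → L=9 J1=3 J2=1
PS@6,3 dof=2 J2 → L=9 J1=3 J2=2
PS@8,5 dof=2 J2 → L=9 J1=3 J2=3
P@0,7 dof=1 J1 → L=9 J1=4 J2=3
C@6,5 dof=2 J2 → L=9 J1=4 J2=4
R@2,3 dof=1 J1 → L=9 J1=5 J2=4
PS@2,7 dof=2 J2 → L=9 J1=5 J2=5
add link → L=10 J1=5 J2=5
P@6,9 dof=1 J1 → L=10 J1=6 J2=5
P@8,4 dof=1 J1 → L=10 J1=7 J2=5
P@8,1 dof=1 J1 → L=10 J1=8 J2=5
R@0,1 dof=1 J1 → L=10 J1=9 J2=5
P@3,1 dof=1 J1 → L=10 J1=10 J2=5
C@7,9 dof=2 J2 → L=10 J1=10 J2=6
PS@5,9 dof=2 J2 → L=10 J1=10 J2=7
M=3(L−1)−2J1−J2=3·9−2·10−7=0

M = 0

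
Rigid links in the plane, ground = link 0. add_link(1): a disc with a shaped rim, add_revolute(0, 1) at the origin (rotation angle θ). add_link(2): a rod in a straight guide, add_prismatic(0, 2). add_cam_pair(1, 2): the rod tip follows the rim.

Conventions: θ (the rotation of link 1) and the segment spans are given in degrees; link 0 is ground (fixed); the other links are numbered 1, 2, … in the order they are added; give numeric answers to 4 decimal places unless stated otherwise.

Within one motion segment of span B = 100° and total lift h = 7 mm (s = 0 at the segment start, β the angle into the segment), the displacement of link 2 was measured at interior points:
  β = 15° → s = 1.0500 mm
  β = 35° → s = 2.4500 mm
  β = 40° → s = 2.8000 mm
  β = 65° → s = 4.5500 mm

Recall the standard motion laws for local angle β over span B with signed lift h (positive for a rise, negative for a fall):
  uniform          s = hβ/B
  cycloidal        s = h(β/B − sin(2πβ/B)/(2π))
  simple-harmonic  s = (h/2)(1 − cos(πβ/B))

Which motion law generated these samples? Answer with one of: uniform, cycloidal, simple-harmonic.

candidates at β/B = r: uniform s = h·r (linear in β); cycloidal s = h·(r − sin(2πr)/(2π)); simple-harmonic s = (h/2)(1 − cos(πr))
β=15°: printed 1.0500 | uniform 1.0500, cycloidal 0.1487, simple-harmonic 0.3815
β=35°: printed 2.4500 | uniform 2.4500, cycloidal 1.5487, simple-harmonic 1.9110
β=40°: printed 2.8000 | uniform 2.8000, cycloidal 2.1452, simple-harmonic 2.4184
β=65°: printed 4.5500 | uniform 4.5500, cycloidal 5.4513, simple-harmonic 5.0890
only one law matches every sample → uniform

uniform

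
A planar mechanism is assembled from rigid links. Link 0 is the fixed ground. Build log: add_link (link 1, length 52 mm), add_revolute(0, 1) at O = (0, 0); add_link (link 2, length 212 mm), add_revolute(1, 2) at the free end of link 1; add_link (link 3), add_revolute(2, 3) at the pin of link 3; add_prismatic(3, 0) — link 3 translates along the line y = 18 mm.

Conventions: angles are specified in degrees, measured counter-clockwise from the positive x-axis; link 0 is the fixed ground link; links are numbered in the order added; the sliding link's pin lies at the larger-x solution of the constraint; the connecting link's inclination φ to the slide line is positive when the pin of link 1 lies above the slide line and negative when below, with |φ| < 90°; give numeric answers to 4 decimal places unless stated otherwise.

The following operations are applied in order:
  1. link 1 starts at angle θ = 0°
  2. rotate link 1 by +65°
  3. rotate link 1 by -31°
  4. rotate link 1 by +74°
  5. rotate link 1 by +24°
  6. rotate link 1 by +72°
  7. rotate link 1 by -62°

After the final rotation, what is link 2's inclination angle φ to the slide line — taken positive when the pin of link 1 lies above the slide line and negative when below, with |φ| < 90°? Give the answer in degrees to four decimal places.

geometry: r = 52 mm, L = 212 mm, e = 18 mm; θ starts at 0°
rotate link 1 by +65°: θ ← 0° +65° = 65°
rotate link 1 by -31°: θ ← 65° -31° = 34°
rotate link 1 by +74°: θ ← 34° +74° = 108°
rotate link 1 by +24°: θ ← 108° +24° = 132°
rotate link 1 by +72°: θ ← 132° +72° = 204°
rotate link 1 by -62°: θ ← 204° -62° = 142°
h = r sin θ − e = 32.014397 − 18 = 14.014397
sin φ = h / L = 14.014397 / 212 = 0.06610564
φ = arcsin(0.06610564) = 3.790338°

3.7903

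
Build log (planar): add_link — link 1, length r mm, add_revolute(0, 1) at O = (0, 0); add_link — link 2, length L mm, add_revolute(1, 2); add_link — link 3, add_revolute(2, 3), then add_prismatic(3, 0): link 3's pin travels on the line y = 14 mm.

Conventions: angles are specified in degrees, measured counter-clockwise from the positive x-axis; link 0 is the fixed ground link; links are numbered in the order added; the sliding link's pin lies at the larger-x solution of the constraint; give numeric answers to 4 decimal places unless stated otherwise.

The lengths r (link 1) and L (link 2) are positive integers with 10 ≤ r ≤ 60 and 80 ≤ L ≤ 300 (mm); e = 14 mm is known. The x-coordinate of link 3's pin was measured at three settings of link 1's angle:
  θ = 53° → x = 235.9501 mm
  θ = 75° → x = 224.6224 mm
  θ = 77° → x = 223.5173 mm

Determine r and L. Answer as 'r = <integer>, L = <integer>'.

constraint per measurement: (x − r cos θ)² + (r sin θ − e)² = L²
subtracting the θ₁ and θ₂ equations cancels the r² and L² terms:
r = (x₁² − x₂²) / (2[(x₁cos θ₁ + e sin θ₁) − (x₂cos θ₂ + e sin θ₂)]) = 31.9998 → r = 32
L² = (x₁ − r cos θ₁)² + (r sin θ₁ − e)² = 47088.9801 → L = 217.0000 → L = 217
check at θ₃=77°: x = 223.5173 (printed 223.5173) ✓

r = 32, L = 217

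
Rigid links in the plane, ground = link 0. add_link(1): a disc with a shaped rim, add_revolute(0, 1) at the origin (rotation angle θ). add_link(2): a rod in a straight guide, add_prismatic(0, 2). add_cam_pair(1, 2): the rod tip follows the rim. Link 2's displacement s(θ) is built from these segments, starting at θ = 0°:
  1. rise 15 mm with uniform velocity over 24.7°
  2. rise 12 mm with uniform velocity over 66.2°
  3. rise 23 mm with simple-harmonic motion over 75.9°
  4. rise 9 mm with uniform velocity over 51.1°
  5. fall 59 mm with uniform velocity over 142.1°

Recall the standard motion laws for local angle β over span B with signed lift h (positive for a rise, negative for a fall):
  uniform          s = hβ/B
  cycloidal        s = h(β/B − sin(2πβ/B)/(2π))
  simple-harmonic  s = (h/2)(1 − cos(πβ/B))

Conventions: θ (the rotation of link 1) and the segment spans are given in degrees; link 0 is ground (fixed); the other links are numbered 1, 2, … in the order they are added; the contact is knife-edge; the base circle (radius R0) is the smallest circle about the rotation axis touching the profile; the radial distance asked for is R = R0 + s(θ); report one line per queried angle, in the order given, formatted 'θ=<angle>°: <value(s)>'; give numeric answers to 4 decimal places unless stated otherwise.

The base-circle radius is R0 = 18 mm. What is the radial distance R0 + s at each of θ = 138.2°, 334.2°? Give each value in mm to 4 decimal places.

segment 1 (0° to 24.7°, uniform, h = 15) is passed completely: s = 0.0000 + (15) = 15.0000
segment 2 (24.7° to 90.9°, uniform, h = 12) is passed completely: s = 15.0000 + (12) = 27.0000
θ = 138.2° falls in segment 3 (90.9° to 166.8°, simple-harmonic, h = 23): β = 138.2 − 90.9 = 47.3°, B = 75.9°; Δs = 23/2·(1 − cos(π·0.6232)) = 15.8403; s = 27.0000 + 15.8403 = 42.8403
segment 3 (90.9° to 166.8°, simple-harmonic, h = 23) is passed completely: s = 27.0000 + (23) = 50.0000
segment 4 (166.8° to 217.9°, uniform, h = 9) is passed completely: s = 50.0000 + (9) = 59.0000
θ = 334.2° falls in segment 5 (217.9° to 360°, uniform, h = -59): β = 334.2 − 217.9 = 116.3°, B = 142.1°; Δs = -59·116.3/142.1 = -48.2878; s = 59.0000 − 48.2878 = 10.7122
θ=138.2°: R = R0 + s = 18 + 42.8403 = 60.8403
θ=334.2°: R = R0 + s = 18 + 10.7122 = 28.7122

θ=138.2°: 60.8403
θ=334.2°: 28.7122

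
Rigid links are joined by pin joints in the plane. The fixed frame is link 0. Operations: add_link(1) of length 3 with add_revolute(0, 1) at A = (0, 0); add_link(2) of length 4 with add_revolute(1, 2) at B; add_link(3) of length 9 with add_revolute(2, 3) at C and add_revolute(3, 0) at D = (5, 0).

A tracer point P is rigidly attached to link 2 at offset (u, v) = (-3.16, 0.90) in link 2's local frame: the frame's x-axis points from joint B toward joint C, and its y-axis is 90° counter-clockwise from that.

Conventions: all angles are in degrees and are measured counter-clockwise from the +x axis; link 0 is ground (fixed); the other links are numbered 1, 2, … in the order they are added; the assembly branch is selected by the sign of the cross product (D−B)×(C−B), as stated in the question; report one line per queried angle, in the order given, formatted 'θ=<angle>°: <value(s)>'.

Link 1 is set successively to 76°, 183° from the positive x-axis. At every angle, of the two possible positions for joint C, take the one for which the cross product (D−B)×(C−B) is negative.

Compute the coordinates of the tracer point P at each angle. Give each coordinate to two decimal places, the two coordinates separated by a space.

A=(0,0), D=(5.00,0)
θ=76°: B = A + 3.00·(cos76°, sin76°) = (0.7258, 2.9109)
θ=76°: |BD| = 5.1713
θ=76°: circle(B,4.00) ∩ circle(D,9.00): a=-3.6990, h=1.5222
θ=76°:   candidates: C₊=(-1.4748,6.2512) cross=7.872; C₋=(-3.1884,3.7349) cross=-7.872
θ=76°:   branch - wants cross < 0 → take C=(-3.1884,3.7349) (cross=-7.872)
θ=76°: ex = (C−B)/|BC| = (-0.9786,0.2060); ey = (-0.2060,-0.9786)
θ=76°: P = B + -3.16·ex + 0.90·ey = (3.6326,1.3792)
θ=183°: B = A + 3.00·(cos183°, sin183°) = (-2.9959, -0.1570)
θ=183°: |BD| = 7.9974
θ=183°: circle(B,4.00) ∩ circle(D,9.00): a=-0.0651, h=3.9995
θ=183°:   candidates: C₊=(-3.1395,3.8404) cross=31.985; C₋=(-2.9824,-4.1570) cross=-31.985
θ=183°:   branch - wants cross < 0 → take C=(-2.9824,-4.1570) (cross=-31.985)
θ=183°: ex = (C−B)/|BC| = (0.0034,-1.0000); ey = (1.0000,0.0034)
θ=183°: P = B + -3.16·ex + 0.90·ey = (-2.1065,3.0060)

θ=76°: 3.63 1.38
θ=183°: -2.11 3.01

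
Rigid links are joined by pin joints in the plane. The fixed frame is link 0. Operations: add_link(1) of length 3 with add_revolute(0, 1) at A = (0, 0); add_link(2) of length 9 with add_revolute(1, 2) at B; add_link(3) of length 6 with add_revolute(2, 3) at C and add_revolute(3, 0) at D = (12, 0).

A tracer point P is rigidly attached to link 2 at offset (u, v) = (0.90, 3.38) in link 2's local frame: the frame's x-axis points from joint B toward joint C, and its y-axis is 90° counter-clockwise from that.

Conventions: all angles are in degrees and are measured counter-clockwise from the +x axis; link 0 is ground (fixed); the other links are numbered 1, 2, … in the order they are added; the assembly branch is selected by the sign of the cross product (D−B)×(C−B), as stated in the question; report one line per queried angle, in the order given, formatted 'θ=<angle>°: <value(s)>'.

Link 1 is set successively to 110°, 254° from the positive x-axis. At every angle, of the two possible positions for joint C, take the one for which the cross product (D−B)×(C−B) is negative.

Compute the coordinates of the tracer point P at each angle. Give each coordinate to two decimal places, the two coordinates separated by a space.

A=(0,0), D=(12.00,0)
θ=110°: B = A + 3.00·(cos110°, sin110°) = (-1.0261, 2.8191)
θ=110°: |BD| = 13.3276
θ=110°: circle(B,9.00) ∩ circle(D,6.00): a=8.3520, h=3.3531
θ=110°:   candidates: C₊=(7.8463,4.3297) cross=44.689; C₋=(6.4277,-2.2248) cross=-44.689
θ=110°:   branch - wants cross < 0 → take C=(6.4277,-2.2248) (cross=-44.689)
θ=110°: ex = (C−B)/|BC| = (0.8282,-0.5604); ey = (0.5604,0.8282)
θ=110°: P = B + 0.90·ex + 3.38·ey = (1.6136,5.1140)
θ=254°: B = A + 3.00·(cos254°, sin254°) = (-0.8269, -2.8838)
θ=254°: |BD| = 13.1471
θ=254°: circle(B,9.00) ∩ circle(D,6.00): a=8.2849, h=3.5156
θ=254°:   candidates: C₊=(6.4851,2.3635) cross=46.220; C₋=(8.0274,-4.4965) cross=-46.220
θ=254°:   branch - wants cross < 0 → take C=(8.0274,-4.4965) (cross=-46.220)
θ=254°: ex = (C−B)/|BC| = (0.9838,-0.1792); ey = (0.1792,0.9838)
θ=254°: P = B + 0.90·ex + 3.38·ey = (0.6642,0.2802)

θ=110°: 1.61 5.11
θ=254°: 0.66 0.28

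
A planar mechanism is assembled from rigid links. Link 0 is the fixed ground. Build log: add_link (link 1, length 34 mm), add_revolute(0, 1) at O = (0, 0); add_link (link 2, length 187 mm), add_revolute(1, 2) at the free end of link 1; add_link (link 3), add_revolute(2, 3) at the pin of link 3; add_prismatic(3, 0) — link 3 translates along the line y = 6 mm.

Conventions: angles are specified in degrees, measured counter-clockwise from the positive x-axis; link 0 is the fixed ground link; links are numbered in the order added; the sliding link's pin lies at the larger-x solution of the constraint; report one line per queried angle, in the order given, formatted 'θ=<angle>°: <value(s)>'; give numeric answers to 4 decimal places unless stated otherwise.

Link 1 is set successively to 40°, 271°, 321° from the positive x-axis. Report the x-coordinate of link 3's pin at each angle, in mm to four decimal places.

geometry: r = 34 mm, L = 187 mm, e = 6 mm
θ=40°: crank pin P = (r cos θ, r sin θ) = (26.045511, 21.854779)
θ=40°: h = r sin θ − e = 21.854779 − 6 = 15.854779
θ=40°: x = r cos θ + √(L² − h²) = 26.045511 + 186.326665 = 212.372176
θ=271°: crank pin P = (r cos θ, r sin θ) = (0.593382, -33.994822)
θ=271°: h = r sin θ − e = -33.994822 − 6 = -39.994822
θ=271°: x = r cos θ + √(L² − h²) = 0.593382 + 182.672971 = 183.266353
θ=321°: crank pin P = (r cos θ, r sin θ) = (26.422963, -21.396893)
θ=321°: h = r sin θ − e = -21.396893 − 6 = -27.396893
θ=321°: x = r cos θ + √(L² − h²) = 26.422963 + 184.982189 = 211.405152

θ=40°: 212.3722
θ=271°: 183.2664
θ=321°: 211.4052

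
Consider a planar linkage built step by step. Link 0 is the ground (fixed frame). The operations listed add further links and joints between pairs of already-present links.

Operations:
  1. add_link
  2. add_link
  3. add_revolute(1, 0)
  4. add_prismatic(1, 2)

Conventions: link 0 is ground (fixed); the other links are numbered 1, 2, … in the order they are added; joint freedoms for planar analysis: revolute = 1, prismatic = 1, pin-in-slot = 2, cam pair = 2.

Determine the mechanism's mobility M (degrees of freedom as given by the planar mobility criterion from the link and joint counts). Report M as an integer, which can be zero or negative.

link 0 = ground. State L|J1|J2 = 1|0|0
+link1  2|0|0
+link2  3|0|0
R(1,0) f=1→J1  3|1|0
P(1,2) f=1→J1  3|2|0
M = 3(3−1)−2·2−0 = 6−4−0 = 2

M = 2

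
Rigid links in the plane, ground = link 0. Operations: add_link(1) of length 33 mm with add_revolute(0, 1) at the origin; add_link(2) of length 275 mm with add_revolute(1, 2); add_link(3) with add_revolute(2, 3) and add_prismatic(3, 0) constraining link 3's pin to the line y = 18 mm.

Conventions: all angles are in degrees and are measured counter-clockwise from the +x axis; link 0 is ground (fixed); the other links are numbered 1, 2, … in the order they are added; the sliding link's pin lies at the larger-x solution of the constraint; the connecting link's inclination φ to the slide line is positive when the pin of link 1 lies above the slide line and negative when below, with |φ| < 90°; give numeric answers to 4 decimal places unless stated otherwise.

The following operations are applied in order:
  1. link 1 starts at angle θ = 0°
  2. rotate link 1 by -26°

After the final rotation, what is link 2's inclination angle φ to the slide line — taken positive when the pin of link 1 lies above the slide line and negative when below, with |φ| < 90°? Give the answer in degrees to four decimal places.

geometry: r = 33 mm, L = 275 mm, e = 18 mm; θ starts at 0°
rotate link 1 by -26°: θ ← 0° -26° = -26°
h = r sin θ − e = -14.466248 − 18 = -32.466248
sin φ = h / L = -32.466248 / 275 = -0.11805908
φ = arcsin(-0.11805908) = -6.780100°

-6.7801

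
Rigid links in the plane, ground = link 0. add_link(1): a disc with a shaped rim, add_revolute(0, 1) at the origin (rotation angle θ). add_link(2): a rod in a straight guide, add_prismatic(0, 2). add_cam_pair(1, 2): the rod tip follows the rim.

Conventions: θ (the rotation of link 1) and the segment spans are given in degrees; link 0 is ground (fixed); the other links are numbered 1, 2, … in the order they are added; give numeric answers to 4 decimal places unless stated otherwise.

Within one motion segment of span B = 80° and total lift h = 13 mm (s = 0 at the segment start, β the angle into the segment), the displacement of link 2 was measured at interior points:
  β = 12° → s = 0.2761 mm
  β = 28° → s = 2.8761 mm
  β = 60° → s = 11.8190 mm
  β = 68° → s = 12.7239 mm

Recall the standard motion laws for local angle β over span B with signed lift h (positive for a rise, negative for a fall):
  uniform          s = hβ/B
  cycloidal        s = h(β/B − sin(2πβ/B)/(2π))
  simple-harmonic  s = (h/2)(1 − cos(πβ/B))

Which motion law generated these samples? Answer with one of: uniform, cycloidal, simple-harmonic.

candidates at β/B = r: uniform s = h·r (linear in β); cycloidal s = h·(r − sin(2πr)/(2π)); simple-harmonic s = (h/2)(1 − cos(πr))
β=12°: printed 0.2761 | uniform 1.9500, cycloidal 0.2761, simple-harmonic 0.7085
β=28°: printed 2.8761 | uniform 4.5500, cycloidal 2.8761, simple-harmonic 3.5491
β=60°: printed 11.8190 | uniform 9.7500, cycloidal 11.8190, simple-harmonic 11.0962
β=68°: printed 12.7239 | uniform 11.0500, cycloidal 12.7239, simple-harmonic 12.2915
only one law matches every sample → cycloidal

cycloidal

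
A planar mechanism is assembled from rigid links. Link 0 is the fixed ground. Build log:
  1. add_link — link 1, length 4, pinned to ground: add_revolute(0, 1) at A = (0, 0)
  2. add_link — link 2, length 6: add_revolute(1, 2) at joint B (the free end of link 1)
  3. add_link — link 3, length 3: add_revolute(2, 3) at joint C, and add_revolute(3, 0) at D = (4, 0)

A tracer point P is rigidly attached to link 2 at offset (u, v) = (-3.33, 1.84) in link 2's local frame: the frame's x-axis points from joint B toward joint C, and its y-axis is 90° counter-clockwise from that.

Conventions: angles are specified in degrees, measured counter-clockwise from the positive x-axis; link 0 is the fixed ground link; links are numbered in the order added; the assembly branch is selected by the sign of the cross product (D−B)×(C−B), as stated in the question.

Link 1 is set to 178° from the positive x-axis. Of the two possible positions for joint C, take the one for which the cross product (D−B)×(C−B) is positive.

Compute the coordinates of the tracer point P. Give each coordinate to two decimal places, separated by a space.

A=(0,0), D=(4.00,0)
B = A + 4.00·(cos178°, sin178°) = (-3.9976, 0.1396)
|BD| = 7.9988
circle(B,6.00) ∩ circle(D,3.00): a=5.6871, h=1.9122
  candidates: C₊=(1.7221,1.9522) cross=15.295; C₋=(1.6553,-1.8715) cross=-15.295
  branch + wants cross > 0 → take C=(1.7221,1.9522) (cross=15.295)
ex = (C−B)/|BC| = (0.9533,0.3021); ey = (-0.3021,0.9533)
P = B + -3.33·ex + 1.84·ey = (-7.7278,0.8876)

-7.73 0.89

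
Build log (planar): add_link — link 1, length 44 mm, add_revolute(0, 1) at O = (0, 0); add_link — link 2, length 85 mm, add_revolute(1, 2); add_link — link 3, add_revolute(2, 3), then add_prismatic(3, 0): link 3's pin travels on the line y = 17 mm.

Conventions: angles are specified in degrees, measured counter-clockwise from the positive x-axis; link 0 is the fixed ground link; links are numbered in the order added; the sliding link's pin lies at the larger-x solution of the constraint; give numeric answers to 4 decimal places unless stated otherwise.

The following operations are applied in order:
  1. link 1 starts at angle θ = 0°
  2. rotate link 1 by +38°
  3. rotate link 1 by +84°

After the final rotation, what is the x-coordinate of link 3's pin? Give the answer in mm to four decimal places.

geometry: r = 44 mm, L = 85 mm, e = 17 mm; θ starts at 0°
rotate link 1 by +38°: θ ← 0° +38° = 38°
rotate link 1 by +84°: θ ← 38° +84° = 122°
crank pin P = (r cos θ, r sin θ) = (-23.316448, 37.314116)
h = r sin θ − e = 37.314116 − 17 = 20.314116
x = r cos θ + √(L² − h²) = -23.316448 + 82.536881 = 59.220433

59.2204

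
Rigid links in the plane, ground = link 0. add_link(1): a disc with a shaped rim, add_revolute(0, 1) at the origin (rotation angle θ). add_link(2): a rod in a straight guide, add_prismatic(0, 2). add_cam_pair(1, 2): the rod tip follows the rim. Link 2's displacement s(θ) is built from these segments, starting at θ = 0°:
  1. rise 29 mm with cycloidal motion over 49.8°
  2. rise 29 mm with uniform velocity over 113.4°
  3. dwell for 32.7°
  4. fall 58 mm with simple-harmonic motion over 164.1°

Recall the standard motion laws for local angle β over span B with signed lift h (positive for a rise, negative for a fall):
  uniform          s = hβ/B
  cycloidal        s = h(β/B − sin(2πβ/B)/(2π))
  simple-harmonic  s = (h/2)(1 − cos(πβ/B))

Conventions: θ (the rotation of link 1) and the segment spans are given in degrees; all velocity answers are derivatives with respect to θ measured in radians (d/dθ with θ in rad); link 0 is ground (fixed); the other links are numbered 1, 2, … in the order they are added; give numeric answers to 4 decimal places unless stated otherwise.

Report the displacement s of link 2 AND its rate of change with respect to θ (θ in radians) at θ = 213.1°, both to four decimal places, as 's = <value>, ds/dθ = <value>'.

segment 1 (0° to 49.8°, cycloidal, h = 29) is passed completely: s = 0.0000 + (29) = 29.0000
segment 2 (49.8° to 163.2°, uniform, h = 29) is passed completely: s = 29.0000 + (29) = 58.0000
segment 3 (163.2° to 195.9°, dwell): s unchanged at 58.0000
θ = 213.1° falls in segment 4 (195.9° to 360°, simple-harmonic, h = -58): β = 213.1 − 195.9 = 17.2°, B = 164.1°; Δs = -58/2·(1 − cos(π·0.1048)) = -1.5580; s = 58.0000 − 1.5580 = 56.4420
velocity in seg [195.9°–360°] (simple-harmonic), θ in radians: β = 17.2° = 0.3002 rad, B = 164.1° = 2.8641 rad; ds/dθ = (πh/(2B)) sin(πβ/B) = (π·(-58)/(2·2.8641)) sin(π·0.1048) = -10.286197 mm/rad

s = 56.4420, ds/dθ = -10.2862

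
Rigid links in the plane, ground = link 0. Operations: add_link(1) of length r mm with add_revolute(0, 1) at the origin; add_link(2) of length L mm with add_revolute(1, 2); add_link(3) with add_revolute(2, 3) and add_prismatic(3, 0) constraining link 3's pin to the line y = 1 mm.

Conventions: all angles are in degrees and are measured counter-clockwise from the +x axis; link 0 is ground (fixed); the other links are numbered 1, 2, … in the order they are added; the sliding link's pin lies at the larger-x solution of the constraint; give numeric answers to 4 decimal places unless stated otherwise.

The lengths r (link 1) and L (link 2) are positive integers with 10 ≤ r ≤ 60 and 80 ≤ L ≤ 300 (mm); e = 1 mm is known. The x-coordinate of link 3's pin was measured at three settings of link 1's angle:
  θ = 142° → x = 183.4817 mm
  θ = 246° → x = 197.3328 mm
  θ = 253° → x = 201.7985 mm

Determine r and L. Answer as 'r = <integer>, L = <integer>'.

constraint per measurement: (x − r cos θ)² + (r sin θ − e)² = L²
subtracting the θ₁ and θ₂ equations cancels the r² and L² terms:
r = (x₁² − x₂²) / (2[(x₁cos θ₁ + e sin θ₁) − (x₂cos θ₂ + e sin θ₂)]) = 42.0001 → r = 42
L² = (x₁ − r cos θ₁)² + (r sin θ₁ − e)² = 47524.0051 → L = 218.0000 → L = 218
check at θ₃=253°: x = 201.7985 (printed 201.7985) ✓

r = 42, L = 218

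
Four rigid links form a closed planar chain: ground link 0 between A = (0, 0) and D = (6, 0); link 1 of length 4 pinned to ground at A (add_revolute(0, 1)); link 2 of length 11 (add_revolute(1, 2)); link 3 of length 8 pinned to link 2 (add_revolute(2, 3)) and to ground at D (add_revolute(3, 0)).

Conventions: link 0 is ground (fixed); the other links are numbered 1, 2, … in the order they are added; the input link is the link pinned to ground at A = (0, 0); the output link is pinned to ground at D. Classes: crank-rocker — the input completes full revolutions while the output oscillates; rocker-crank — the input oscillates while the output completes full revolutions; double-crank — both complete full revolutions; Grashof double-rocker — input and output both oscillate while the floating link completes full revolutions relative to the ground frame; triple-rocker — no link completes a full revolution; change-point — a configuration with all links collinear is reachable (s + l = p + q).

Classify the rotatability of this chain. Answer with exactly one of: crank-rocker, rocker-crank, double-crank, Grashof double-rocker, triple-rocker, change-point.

lengths: ground=6, input=4, coupler=11, output=8
sorted: s=4 (shortest), l=11 (longest), p+q=14
s + l = 15 vs p + q = 14
s + l > p + q → non-Grashof → no link fully rotates → triple-rocker

triple-rocker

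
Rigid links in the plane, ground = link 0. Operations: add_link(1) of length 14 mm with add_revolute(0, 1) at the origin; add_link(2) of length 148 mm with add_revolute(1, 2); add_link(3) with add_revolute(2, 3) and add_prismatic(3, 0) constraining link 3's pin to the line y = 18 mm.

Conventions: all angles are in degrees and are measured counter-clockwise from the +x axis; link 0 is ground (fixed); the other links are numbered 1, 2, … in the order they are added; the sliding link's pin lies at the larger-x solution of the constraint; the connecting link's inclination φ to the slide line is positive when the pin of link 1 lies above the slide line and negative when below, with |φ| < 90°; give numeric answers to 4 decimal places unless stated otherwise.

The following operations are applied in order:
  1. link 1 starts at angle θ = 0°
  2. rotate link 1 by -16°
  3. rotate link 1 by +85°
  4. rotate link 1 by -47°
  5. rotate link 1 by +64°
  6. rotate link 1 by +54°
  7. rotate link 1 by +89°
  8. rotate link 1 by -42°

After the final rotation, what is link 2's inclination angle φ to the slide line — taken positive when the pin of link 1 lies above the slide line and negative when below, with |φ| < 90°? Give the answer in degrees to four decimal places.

geometry: r = 14 mm, L = 148 mm, e = 18 mm; θ starts at 0°
rotate link 1 by -16°: θ ← 0° -16° = -16°
rotate link 1 by +85°: θ ← -16° +85° = 69°
rotate link 1 by -47°: θ ← 69° -47° = 22°
rotate link 1 by +64°: θ ← 22° +64° = 86°
rotate link 1 by +54°: θ ← 86° +54° = 140°
rotate link 1 by +89°: θ ← 140° +89° = 229°
rotate link 1 by -42°: θ ← 229° -42° = 187°
h = r sin θ − e = -1.706171 − 18 = -19.706171
sin φ = h / L = -19.706171 / 148 = -0.13314980
φ = arcsin(-0.13314980) = -7.651646°

-7.6516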